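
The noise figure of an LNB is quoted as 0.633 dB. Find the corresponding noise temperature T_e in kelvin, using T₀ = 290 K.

45.5 K

F = 10^(0.633/10) = 1.15691
T_e = (F − 1)·T₀ = (1.15691 − 1) × 290 = 45.5 K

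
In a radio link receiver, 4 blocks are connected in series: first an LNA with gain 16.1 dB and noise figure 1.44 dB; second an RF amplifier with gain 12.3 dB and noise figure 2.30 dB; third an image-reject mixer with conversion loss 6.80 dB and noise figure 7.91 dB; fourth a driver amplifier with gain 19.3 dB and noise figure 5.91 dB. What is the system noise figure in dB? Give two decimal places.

Convert to linear (a loss of L dB is a gain of −L dB): F_i = 10^(NF_i/10), G_i = 10^(G_i,dB/10)
  Stage 1: F_1 = 10^(1.44/10) = 1.393, G_1 = 10^(16.1/10) = 40.74
  Stage 2: F_2 = 10^(2.30/10) = 1.698, G_2 = 10^(12.3/10) = 16.98
  Stage 3: F_3 = 10^(7.91/10) = 6.180, G_3 = 10^(−6.80/10) = 0.2089
  Stage 4: F_4 = 10^(5.91/10) = 3.899, G_4 = 10^(19.3/10) = 85.11
Friis cascade:
  F = 1.393 + (1.698 − 1)/40.74 + (6.180 − 1)/691.8 + (3.899 − 1)/144.5 = 1.438
NF = 10 log₁₀(1.438) = 1.58 dB

1.58 dB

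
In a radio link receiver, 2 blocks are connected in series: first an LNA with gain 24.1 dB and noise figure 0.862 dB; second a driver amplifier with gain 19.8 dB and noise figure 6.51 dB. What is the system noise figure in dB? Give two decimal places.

0.91 dB

Convert to linear (a loss of L dB is a gain of −L dB): F_i = 10^(NF_i/10), G_i = 10^(G_i,dB/10)
  Stage 1: F_1 = 10^(0.862/10) = 1.220, G_1 = 10^(24.1/10) = 257.0
  Stage 2: F_2 = 10^(6.51/10) = 4.477, G_2 = 10^(19.8/10) = 95.50
Friis cascade:
  F = 1.220 + (4.477 − 1)/257.0 = 1.233
NF = 10 log₁₀(1.233) = 0.91 dB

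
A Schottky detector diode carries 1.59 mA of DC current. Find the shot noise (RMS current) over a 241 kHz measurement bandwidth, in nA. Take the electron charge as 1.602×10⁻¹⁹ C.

I_n = √(2qI·B)
2qI·B = 2 × 1.602×10⁻¹⁹ × 1.59×10⁻³ × 2.41×10⁵ = 1.23×10⁻¹⁶ A²
I_n = √(1.23×10⁻¹⁶) = 1.11×10⁻⁸ A = 11.1 nA

11.1 nA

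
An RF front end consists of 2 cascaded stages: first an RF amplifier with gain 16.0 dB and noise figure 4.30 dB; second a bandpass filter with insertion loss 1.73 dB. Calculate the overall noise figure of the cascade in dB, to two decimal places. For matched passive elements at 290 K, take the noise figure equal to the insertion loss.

Convert to linear (a loss of L dB is a gain of −L dB): F_i = 10^(NF_i/10), G_i = 10^(G_i,dB/10)
  Stage 1: F_1 = 10^(4.30/10) = 2.692, G_1 = 10^(16.0/10) = 39.81
  Stage 2: F_2 = 10^(1.73/10) = 1.489, G_2 = 10^(−1.73/10) = 0.6714
Friis cascade:
  F = 2.692 + (1.489 − 1)/39.81 = 2.704
NF = 10 log₁₀(2.704) = 4.32 dB

4.32 dB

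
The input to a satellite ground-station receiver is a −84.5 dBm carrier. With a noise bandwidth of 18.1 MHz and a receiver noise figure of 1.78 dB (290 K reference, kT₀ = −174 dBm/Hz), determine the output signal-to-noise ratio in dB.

15.1 dB

Noise floor: N = −174 + 10 log₁₀(B) + NF
10 log₁₀(1.81×10⁷) = 72.58 dB
N = −174 + 72.58 + 1.78 = −99.64 dBm
SNR = P_sig − N = −84.5 − (−99.64) = 15.14 dB → 15.1 dB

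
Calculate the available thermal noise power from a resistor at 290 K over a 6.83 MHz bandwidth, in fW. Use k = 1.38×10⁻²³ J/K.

P_n = kTB = 1.38×10⁻²³ × 290 × 6.83×10⁶ = 2.73×10⁻¹⁴ W = 27.3 fW

27.3 fW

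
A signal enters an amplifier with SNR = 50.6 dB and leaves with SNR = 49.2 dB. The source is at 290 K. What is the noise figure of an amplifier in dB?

1.4 dB

NF (dB) = SNR_in(dB) − SNR_out(dB) when the source is at T₀
NF = 50.6 − 49.2 = 1.4 dB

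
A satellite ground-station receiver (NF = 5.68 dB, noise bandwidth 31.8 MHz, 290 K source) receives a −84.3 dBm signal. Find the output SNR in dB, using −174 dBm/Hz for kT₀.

Noise floor: N = −174 + 10 log₁₀(B) + NF
10 log₁₀(3.18×10⁷) = 75.02 dB
N = −174 + 75.02 + 5.68 = −93.30 dBm
SNR = P_sig − N = −84.3 − (−93.30) = 9.00 dB → 9.0 dB

9.0 dB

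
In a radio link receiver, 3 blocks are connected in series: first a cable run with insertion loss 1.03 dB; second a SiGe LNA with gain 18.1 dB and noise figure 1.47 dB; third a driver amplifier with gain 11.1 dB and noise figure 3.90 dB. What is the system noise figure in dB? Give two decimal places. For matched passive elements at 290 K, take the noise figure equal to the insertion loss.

2.57 dB

Convert to linear (a loss of L dB is a gain of −L dB): F_i = 10^(NF_i/10), G_i = 10^(G_i,dB/10)
  Stage 1: F_1 = 10^(1.03/10) = 1.268, G_1 = 10^(−1.03/10) = 0.7889
  Stage 2: F_2 = 10^(1.47/10) = 1.403, G_2 = 10^(18.1/10) = 64.57
  Stage 3: F_3 = 10^(3.90/10) = 2.455, G_3 = 10^(11.1/10) = 12.88
Friis cascade:
  F = 1.268 + (1.403 − 1)/0.7889 + (2.455 − 1)/50.93 = 1.807
NF = 10 log₁₀(1.807) = 2.57 dB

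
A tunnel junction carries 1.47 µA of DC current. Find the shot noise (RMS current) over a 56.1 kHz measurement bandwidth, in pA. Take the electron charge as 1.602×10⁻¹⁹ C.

163 pA

I_n = √(2qI·B)
2qI·B = 2 × 1.602×10⁻¹⁹ × 1.47×10⁻⁶ × 5.61×10⁴ = 2.64×10⁻²⁰ A²
I_n = √(2.64×10⁻²⁰) = 1.63×10⁻¹⁰ A = 163 pA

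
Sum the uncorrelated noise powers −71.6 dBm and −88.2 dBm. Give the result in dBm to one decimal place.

Convert to linear, add, convert back:
P₁ = 6.92×10⁻¹¹ W, P₂ = 1.51×10⁻¹² W
P_tot = 7.07×10⁻¹¹ W → 10 log₁₀(P_tot / 10⁻³) = −71.5 dBm

−71.5 dBm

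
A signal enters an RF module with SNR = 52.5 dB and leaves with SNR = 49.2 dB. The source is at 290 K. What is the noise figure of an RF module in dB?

NF (dB) = SNR_in(dB) − SNR_out(dB) when the source is at T₀
NF = 52.5 − 49.2 = 3.3 dB

3.3 dB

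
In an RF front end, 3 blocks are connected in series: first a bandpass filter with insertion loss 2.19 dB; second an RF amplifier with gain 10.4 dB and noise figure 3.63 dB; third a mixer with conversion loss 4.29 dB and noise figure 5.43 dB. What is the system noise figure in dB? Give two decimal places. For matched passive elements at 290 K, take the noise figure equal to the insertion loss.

6.23 dB

Convert to linear (a loss of L dB is a gain of −L dB): F_i = 10^(NF_i/10), G_i = 10^(G_i,dB/10)
  Stage 1: F_1 = 10^(2.19/10) = 1.656, G_1 = 10^(−2.19/10) = 0.6039
  Stage 2: F_2 = 10^(3.63/10) = 2.307, G_2 = 10^(10.4/10) = 10.96
  Stage 3: F_3 = 10^(5.43/10) = 3.491, G_3 = 10^(−4.29/10) = 0.3724
Friis cascade:
  F = 1.656 + (2.307 − 1)/0.6039 + (3.491 − 1)/6.622 = 4.196
NF = 10 log₁₀(4.196) = 6.23 dB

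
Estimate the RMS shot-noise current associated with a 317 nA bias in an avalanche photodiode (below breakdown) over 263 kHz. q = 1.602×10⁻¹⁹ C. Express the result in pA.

163 pA

I_n = √(2qI·B)
2qI·B = 2 × 1.602×10⁻¹⁹ × 3.17×10⁻⁷ × 2.63×10⁵ = 2.67×10⁻²⁰ A²
I_n = √(2.67×10⁻²⁰) = 1.63×10⁻¹⁰ A = 163 pA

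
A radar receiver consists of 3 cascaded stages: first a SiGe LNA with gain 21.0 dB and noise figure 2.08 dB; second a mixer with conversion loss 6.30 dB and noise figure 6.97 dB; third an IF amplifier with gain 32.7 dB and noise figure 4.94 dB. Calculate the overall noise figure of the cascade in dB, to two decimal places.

2.35 dB

Convert to linear (a loss of L dB is a gain of −L dB): F_i = 10^(NF_i/10), G_i = 10^(G_i,dB/10)
  Stage 1: F_1 = 10^(2.08/10) = 1.614, G_1 = 10^(21.0/10) = 125.9
  Stage 2: F_2 = 10^(6.97/10) = 4.977, G_2 = 10^(−6.30/10) = 0.2344
  Stage 3: F_3 = 10^(4.94/10) = 3.119, G_3 = 10^(32.7/10) = 1862
Friis cascade:
  F = 1.614 + (4.977 − 1)/125.9 + (3.119 − 1)/29.51 = 1.718
NF = 10 log₁₀(1.718) = 2.35 dB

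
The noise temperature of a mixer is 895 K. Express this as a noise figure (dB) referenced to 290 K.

6.11 dB

F = 1 + T_e/T₀ = 1 + 895/290 = 4.08621
NF = 10 log₁₀(4.08621) = 6.11 dB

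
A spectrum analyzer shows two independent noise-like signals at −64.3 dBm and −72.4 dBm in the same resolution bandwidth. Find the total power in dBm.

Convert to linear, add, convert back:
P₁ = 3.72×10⁻¹⁰ W, P₂ = 5.75×10⁻¹¹ W
P_tot = 4.29×10⁻¹⁰ W → 10 log₁₀(P_tot / 10⁻³) = −63.7 dBm

−63.7 dBm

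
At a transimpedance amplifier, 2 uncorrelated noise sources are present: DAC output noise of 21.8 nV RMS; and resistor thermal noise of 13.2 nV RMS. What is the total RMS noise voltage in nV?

Uncorrelated sources add in power (mean-square): V_tot = √(ΣV_i²)
V_tot = √[(2.18×10⁻⁸)² + (1.32×10⁻⁸)²] = 2.55×10⁻⁸ V = 25.5 nV

25.5 nV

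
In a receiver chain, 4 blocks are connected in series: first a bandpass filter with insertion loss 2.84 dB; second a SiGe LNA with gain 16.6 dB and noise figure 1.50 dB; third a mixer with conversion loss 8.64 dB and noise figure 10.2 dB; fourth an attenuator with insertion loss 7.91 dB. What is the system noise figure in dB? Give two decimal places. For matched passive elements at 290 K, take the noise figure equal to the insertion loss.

6.73 dB

Convert to linear (a loss of L dB is a gain of −L dB): F_i = 10^(NF_i/10), G_i = 10^(G_i,dB/10)
  Stage 1: F_1 = 10^(2.84/10) = 1.923, G_1 = 10^(−2.84/10) = 0.5200
  Stage 2: F_2 = 10^(1.50/10) = 1.413, G_2 = 10^(16.6/10) = 45.71
  Stage 3: F_3 = 10^(10.2/10) = 10.47, G_3 = 10^(−8.64/10) = 0.1368
  Stage 4: F_4 = 10^(7.91/10) = 6.180, G_4 = 10^(−7.91/10) = 0.1618
Friis cascade:
  F = 1.923 + (1.413 − 1)/0.5200 + (10.47 − 1)/23.77 + (6.180 − 1)/3.251 = 4.708
NF = 10 log₁₀(4.708) = 6.73 dB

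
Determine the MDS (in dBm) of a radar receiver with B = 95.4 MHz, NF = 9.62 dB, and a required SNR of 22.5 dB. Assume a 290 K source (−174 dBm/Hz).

−62.1 dBm

Sensitivity = −174 + 10 log₁₀(B) + NF + SNR_min
= −174 + 79.8 + 9.62 + 22.5
= −62.08 dBm → −62.1 dBm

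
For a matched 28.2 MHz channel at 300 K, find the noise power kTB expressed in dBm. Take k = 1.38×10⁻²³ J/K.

−99.3 dBm

P_n = kTB = 1.38×10⁻²³ × 300 × 2.82×10⁷ = 1.17×10⁻¹³ W
In dBm: 10 log₁₀(1.17×10⁻¹³ / 10⁻³) = −99.3 dBm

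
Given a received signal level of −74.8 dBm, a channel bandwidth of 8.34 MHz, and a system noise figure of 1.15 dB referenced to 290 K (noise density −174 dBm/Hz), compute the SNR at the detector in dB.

Noise floor: N = −174 + 10 log₁₀(B) + NF
10 log₁₀(8.34×10⁶) = 69.21 dB
N = −174 + 69.21 + 1.15 = −103.64 dBm
SNR = P_sig − N = −74.8 − (−103.64) = 28.84 dB → 28.8 dB

28.8 dB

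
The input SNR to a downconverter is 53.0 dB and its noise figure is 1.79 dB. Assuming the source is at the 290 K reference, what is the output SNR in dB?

By definition F = SNR_in/SNR_out, so in dB: SNR_out = SNR_in − NF
SNR_out = 53.0 − 1.79 = 51.21 dB

51.21 dB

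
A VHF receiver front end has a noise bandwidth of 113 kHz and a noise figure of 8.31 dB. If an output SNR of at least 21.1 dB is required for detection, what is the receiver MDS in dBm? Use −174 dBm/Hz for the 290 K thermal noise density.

−94.1 dBm

Sensitivity = −174 + 10 log₁₀(B) + NF + SNR_min
= −174 + 50.53 + 8.31 + 21.1
= −94.06 dBm → −94.1 dBm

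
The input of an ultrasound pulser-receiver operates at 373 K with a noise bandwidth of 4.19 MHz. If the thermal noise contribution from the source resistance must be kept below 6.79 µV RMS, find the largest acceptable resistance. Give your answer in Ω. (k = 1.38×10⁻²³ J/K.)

534 Ω

Johnson–Nyquist: V_n = √(4kTRB) ⇒ R = V_n² / (4kTB)
4kTB = 4 × 1.38×10⁻²³ × 373 × 4.19×10⁶ = 8.63×10⁻¹⁴
R = (6.79×10⁻⁶)² / 8.63×10⁻¹⁴ = 5.34×10² Ω = 534 Ω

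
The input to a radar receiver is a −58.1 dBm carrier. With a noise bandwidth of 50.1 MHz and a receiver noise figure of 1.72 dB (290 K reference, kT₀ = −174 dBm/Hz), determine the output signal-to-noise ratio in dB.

37.2 dB

Noise floor: N = −174 + 10 log₁₀(B) + NF
10 log₁₀(5.01×10⁷) = 77 dB
N = −174 + 77 + 1.72 = −95.28 dBm
SNR = P_sig − N = −58.1 − (−95.28) = 37.18 dB → 37.2 dB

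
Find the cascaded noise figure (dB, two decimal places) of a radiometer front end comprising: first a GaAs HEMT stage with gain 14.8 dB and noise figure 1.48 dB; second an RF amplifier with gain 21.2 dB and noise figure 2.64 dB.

1.56 dB

Convert to linear (a loss of L dB is a gain of −L dB): F_i = 10^(NF_i/10), G_i = 10^(G_i,dB/10)
  Stage 1: F_1 = 10^(1.48/10) = 1.406, G_1 = 10^(14.8/10) = 30.20
  Stage 2: F_2 = 10^(2.64/10) = 1.837, G_2 = 10^(21.2/10) = 131.8
Friis cascade:
  F = 1.406 + (1.837 − 1)/30.20 = 1.434
NF = 10 log₁₀(1.434) = 1.56 dB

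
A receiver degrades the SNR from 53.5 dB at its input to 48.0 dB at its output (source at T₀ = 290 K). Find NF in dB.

NF (dB) = SNR_in(dB) − SNR_out(dB) when the source is at T₀
NF = 53.5 − 48.0 = 5.5 dB

5.5 dB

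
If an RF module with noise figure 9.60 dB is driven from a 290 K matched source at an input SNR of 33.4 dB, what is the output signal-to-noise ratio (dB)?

23.80 dB

By definition F = SNR_in/SNR_out, so in dB: SNR_out = SNR_in − NF
SNR_out = 33.4 − 9.60 = 23.80 dB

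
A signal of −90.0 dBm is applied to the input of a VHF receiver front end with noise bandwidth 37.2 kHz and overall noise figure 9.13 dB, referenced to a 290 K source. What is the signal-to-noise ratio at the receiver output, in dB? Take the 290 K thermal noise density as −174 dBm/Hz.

29.2 dB

Noise floor: N = −174 + 10 log₁₀(B) + NF
10 log₁₀(3.72×10⁴) = 45.71 dB
N = −174 + 45.71 + 9.13 = −119.16 dBm
SNR = P_sig − N = −90.0 − (−119.16) = 29.16 dB → 29.2 dB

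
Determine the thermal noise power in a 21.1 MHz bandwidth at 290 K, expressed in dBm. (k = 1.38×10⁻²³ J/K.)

P_n = kTB = 1.38×10⁻²³ × 290 × 2.11×10⁷ = 8.44×10⁻¹⁴ W
In dBm: 10 log₁₀(8.44×10⁻¹⁴ / 10⁻³) = −100.7 dBm

−100.7 dBm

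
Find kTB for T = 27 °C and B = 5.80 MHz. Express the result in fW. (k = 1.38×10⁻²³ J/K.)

24.0 fW

T = 27 °C + 273.15 = 300.15 K
P_n = kTB = 1.38×10⁻²³ × 300.15 × 5.80×10⁶ = 2.40×10⁻¹⁴ W = 24.0 fW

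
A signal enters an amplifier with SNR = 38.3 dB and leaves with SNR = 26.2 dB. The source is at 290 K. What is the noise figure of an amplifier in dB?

NF (dB) = SNR_in(dB) − SNR_out(dB) when the source is at T₀
NF = 38.3 − 26.2 = 12.1 dB

12.1 dB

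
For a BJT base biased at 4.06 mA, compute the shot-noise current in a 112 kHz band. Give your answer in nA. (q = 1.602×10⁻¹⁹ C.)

12.1 nA

I_n = √(2qI·B)
2qI·B = 2 × 1.602×10⁻¹⁹ × 4.06×10⁻³ × 1.12×10⁵ = 1.46×10⁻¹⁶ A²
I_n = √(1.46×10⁻¹⁶) = 1.21×10⁻⁸ A = 12.1 nA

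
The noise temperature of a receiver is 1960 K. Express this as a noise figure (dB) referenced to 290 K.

F = 1 + T_e/T₀ = 1 + 1960/290 = 7.75862
NF = 10 log₁₀(7.75862) = 8.90 dB

8.90 dB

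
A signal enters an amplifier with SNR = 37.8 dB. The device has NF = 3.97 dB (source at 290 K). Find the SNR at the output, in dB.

33.83 dB

By definition F = SNR_in/SNR_out, so in dB: SNR_out = SNR_in − NF
SNR_out = 37.8 − 3.97 = 33.83 dB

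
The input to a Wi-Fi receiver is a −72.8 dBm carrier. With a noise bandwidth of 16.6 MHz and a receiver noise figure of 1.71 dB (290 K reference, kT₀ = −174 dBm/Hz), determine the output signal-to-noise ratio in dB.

27.3 dB

Noise floor: N = −174 + 10 log₁₀(B) + NF
10 log₁₀(1.66×10⁷) = 72.2 dB
N = −174 + 72.2 + 1.71 = −100.09 dBm
SNR = P_sig − N = −72.8 − (−100.09) = 27.29 dB → 27.3 dB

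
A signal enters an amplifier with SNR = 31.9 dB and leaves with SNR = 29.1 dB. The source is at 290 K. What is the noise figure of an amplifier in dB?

NF (dB) = SNR_in(dB) − SNR_out(dB) when the source is at T₀
NF = 31.9 − 29.1 = 2.8 dB

2.8 dB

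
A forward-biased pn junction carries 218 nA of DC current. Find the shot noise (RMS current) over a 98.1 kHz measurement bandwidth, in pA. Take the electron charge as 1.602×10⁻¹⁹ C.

82.8 pA

I_n = √(2qI·B)
2qI·B = 2 × 1.602×10⁻¹⁹ × 2.18×10⁻⁷ × 9.81×10⁴ = 6.85×10⁻²¹ A²
I_n = √(6.85×10⁻²¹) = 8.28×10⁻¹¹ A = 82.8 pA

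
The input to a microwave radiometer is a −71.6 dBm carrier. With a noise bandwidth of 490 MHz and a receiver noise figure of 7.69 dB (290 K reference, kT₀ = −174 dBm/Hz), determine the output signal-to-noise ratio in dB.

Noise floor: N = −174 + 10 log₁₀(B) + NF
10 log₁₀(4.90×10⁸) = 86.9 dB
N = −174 + 86.9 + 7.69 = −79.41 dBm
SNR = P_sig − N = −71.6 − (−79.41) = 7.81 dB → 7.8 dB

7.8 dB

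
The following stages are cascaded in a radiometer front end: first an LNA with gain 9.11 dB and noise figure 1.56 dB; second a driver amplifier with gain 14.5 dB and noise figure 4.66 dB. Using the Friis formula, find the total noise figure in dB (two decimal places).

Convert to linear (a loss of L dB is a gain of −L dB): F_i = 10^(NF_i/10), G_i = 10^(G_i,dB/10)
  Stage 1: F_1 = 10^(1.56/10) = 1.432, G_1 = 10^(9.11/10) = 8.147
  Stage 2: F_2 = 10^(4.66/10) = 2.924, G_2 = 10^(14.5/10) = 28.18
Friis cascade:
  F = 1.432 + (2.924 − 1)/8.147 = 1.668
NF = 10 log₁₀(1.668) = 2.22 dB

2.22 dB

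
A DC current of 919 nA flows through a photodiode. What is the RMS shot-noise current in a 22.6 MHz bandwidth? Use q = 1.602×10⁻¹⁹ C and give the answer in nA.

2.58 nA

I_n = √(2qI·B)
2qI·B = 2 × 1.602×10⁻¹⁹ × 9.19×10⁻⁷ × 2.26×10⁷ = 6.65×10⁻¹⁸ A²
I_n = √(6.65×10⁻¹⁸) = 2.58×10⁻⁹ A = 2.58 nA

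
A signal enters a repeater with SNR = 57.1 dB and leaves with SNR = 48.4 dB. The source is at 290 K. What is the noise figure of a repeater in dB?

8.7 dB

NF (dB) = SNR_in(dB) − SNR_out(dB) when the source is at T₀
NF = 57.1 − 48.4 = 8.7 dB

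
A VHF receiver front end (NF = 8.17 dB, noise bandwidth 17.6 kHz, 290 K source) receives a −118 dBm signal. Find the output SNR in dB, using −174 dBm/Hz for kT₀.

Noise floor: N = −174 + 10 log₁₀(B) + NF
10 log₁₀(1.76×10⁴) = 42.46 dB
N = −174 + 42.46 + 8.17 = −123.37 dBm
SNR = P_sig − N = −118 − (−123.37) = 5.37 dB → 5.4 dB

5.4 dB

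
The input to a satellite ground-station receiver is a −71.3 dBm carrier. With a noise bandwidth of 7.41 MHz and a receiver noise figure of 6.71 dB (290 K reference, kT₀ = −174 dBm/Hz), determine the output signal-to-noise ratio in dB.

Noise floor: N = −174 + 10 log₁₀(B) + NF
10 log₁₀(7.41×10⁶) = 68.7 dB
N = −174 + 68.7 + 6.71 = −98.59 dBm
SNR = P_sig − N = −71.3 − (−98.59) = 27.29 dB → 27.3 dB

27.3 dB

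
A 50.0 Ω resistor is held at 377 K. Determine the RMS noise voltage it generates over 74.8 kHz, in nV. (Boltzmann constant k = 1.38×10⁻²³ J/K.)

V_n = √(4kTRB)
4kTRB = 4 × 1.38×10⁻²³ × 377 × 5.00×10¹ × 7.48×10⁴ = 7.78×10⁻¹⁴ V²
V_n = √(7.78×10⁻¹⁴) = 2.79×10⁻⁷ V = 279 nV

279 nV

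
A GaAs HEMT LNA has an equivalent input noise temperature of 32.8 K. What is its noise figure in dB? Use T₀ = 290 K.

0.465 dB

F = 1 + T_e/T₀ = 1 + 32.8/290 = 1.1131
NF = 10 log₁₀(1.1131) = 0.465 dB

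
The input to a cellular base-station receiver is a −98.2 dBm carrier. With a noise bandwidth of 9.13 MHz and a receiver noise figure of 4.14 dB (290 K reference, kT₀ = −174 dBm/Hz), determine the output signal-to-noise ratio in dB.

2.1 dB

Noise floor: N = −174 + 10 log₁₀(B) + NF
10 log₁₀(9.13×10⁶) = 69.6 dB
N = −174 + 69.6 + 4.14 = −100.26 dBm
SNR = P_sig − N = −98.2 − (−100.26) = 2.06 dB → 2.1 dB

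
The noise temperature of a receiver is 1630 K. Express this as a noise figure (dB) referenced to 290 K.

F = 1 + T_e/T₀ = 1 + 1630/290 = 6.62069
NF = 10 log₁₀(6.62069) = 8.21 dB

8.21 dB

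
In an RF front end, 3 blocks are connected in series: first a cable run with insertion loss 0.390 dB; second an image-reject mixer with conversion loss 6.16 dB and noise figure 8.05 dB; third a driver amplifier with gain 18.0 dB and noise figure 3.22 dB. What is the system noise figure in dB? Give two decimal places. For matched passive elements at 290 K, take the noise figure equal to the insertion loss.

10.77 dB

Convert to linear (a loss of L dB is a gain of −L dB): F_i = 10^(NF_i/10), G_i = 10^(G_i,dB/10)
  Stage 1: F_1 = 10^(0.390/10) = 1.094, G_1 = 10^(−0.390/10) = 0.9141
  Stage 2: F_2 = 10^(8.05/10) = 6.383, G_2 = 10^(−6.16/10) = 0.2421
  Stage 3: F_3 = 10^(3.22/10) = 2.099, G_3 = 10^(18.0/10) = 63.10
Friis cascade:
  F = 1.094 + (6.383 − 1)/0.9141 + (2.099 − 1)/0.2213 = 11.95
NF = 10 log₁₀(11.95) = 10.77 dB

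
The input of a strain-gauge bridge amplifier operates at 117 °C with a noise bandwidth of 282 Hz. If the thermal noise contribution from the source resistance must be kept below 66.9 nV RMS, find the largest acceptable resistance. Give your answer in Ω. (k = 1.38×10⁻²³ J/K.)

T = 117 °C + 273.15 = 390.15 K
Johnson–Nyquist: V_n = √(4kTRB) ⇒ R = V_n² / (4kTB)
4kTB = 4 × 1.38×10⁻²³ × 390.15 × 2.82×10² = 6.07×10⁻¹⁸
R = (6.69×10⁻⁸)² / 6.07×10⁻¹⁸ = 7.37×10² Ω = 737 Ω

737 Ω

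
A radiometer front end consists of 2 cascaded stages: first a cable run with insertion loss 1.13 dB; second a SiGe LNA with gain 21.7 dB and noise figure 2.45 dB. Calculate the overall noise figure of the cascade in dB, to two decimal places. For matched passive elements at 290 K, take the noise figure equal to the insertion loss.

3.58 dB

Convert to linear (a loss of L dB is a gain of −L dB): F_i = 10^(NF_i/10), G_i = 10^(G_i,dB/10)
  Stage 1: F_1 = 10^(1.13/10) = 1.297, G_1 = 10^(−1.13/10) = 0.7709
  Stage 2: F_2 = 10^(2.45/10) = 1.758, G_2 = 10^(21.7/10) = 147.9
Friis cascade:
  F = 1.297 + (1.758 − 1)/0.7709 = 2.280
NF = 10 log₁₀(2.280) = 3.58 dB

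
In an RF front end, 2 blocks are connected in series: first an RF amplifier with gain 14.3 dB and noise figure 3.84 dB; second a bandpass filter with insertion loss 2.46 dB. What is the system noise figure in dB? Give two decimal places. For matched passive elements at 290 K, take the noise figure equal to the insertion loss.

3.89 dB

Convert to linear (a loss of L dB is a gain of −L dB): F_i = 10^(NF_i/10), G_i = 10^(G_i,dB/10)
  Stage 1: F_1 = 10^(3.84/10) = 2.421, G_1 = 10^(14.3/10) = 26.92
  Stage 2: F_2 = 10^(2.46/10) = 1.762, G_2 = 10^(−2.46/10) = 0.5675
Friis cascade:
  F = 2.421 + (1.762 − 1)/26.92 = 2.449
NF = 10 log₁₀(2.449) = 3.89 dB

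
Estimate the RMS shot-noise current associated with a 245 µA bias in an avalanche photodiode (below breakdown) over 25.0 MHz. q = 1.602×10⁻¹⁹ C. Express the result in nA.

44.3 nA

I_n = √(2qI·B)
2qI·B = 2 × 1.602×10⁻¹⁹ × 2.45×10⁻⁴ × 2.50×10⁷ = 1.96×10⁻¹⁵ A²
I_n = √(1.96×10⁻¹⁵) = 4.43×10⁻⁸ A = 44.3 nA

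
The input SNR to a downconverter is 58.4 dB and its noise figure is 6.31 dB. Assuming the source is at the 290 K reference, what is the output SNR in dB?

52.09 dB

By definition F = SNR_in/SNR_out, so in dB: SNR_out = SNR_in − NF
SNR_out = 58.4 − 6.31 = 52.09 dB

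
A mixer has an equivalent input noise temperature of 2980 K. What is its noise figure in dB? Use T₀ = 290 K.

10.52 dB

F = 1 + T_e/T₀ = 1 + 2980/290 = 11.2759
NF = 10 log₁₀(11.2759) = 10.52 dB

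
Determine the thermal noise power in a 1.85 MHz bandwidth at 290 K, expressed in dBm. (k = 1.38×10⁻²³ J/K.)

−111.3 dBm

P_n = kTB = 1.38×10⁻²³ × 290 × 1.85×10⁶ = 7.40×10⁻¹⁵ W
In dBm: 10 log₁₀(7.40×10⁻¹⁵ / 10⁻³) = −111.3 dBm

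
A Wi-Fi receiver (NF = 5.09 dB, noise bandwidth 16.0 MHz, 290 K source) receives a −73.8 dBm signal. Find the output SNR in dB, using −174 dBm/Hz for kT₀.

23.1 dB

Noise floor: N = −174 + 10 log₁₀(B) + NF
10 log₁₀(1.60×10⁷) = 72.04 dB
N = −174 + 72.04 + 5.09 = −96.87 dBm
SNR = P_sig − N = −73.8 − (−96.87) = 23.07 dB → 23.1 dB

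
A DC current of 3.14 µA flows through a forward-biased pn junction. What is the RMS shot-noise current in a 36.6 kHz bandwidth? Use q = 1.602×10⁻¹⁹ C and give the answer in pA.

I_n = √(2qI·B)
2qI·B = 2 × 1.602×10⁻¹⁹ × 3.14×10⁻⁶ × 3.66×10⁴ = 3.68×10⁻²⁰ A²
I_n = √(3.68×10⁻²⁰) = 1.92×10⁻¹⁰ A = 192 pA

192 pA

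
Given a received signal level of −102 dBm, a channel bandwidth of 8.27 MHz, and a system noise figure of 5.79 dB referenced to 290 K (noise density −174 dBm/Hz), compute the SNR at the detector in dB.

Noise floor: N = −174 + 10 log₁₀(B) + NF
10 log₁₀(8.27×10⁶) = 69.18 dB
N = −174 + 69.18 + 5.79 = −99.03 dBm
SNR = P_sig − N = −102 − (−99.03) = −2.97 dB → −3.0 dB

−3.0 dB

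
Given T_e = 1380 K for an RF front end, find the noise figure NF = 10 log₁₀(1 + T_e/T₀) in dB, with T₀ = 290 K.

7.60 dB

F = 1 + T_e/T₀ = 1 + 1380/290 = 5.75862
NF = 10 log₁₀(5.75862) = 7.60 dB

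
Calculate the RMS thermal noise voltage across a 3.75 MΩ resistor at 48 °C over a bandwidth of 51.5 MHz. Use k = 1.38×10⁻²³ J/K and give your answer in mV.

1.85 mV

T = 48 °C + 273.15 = 321.15 K
V_n = √(4kTRB)
4kTRB = 4 × 1.38×10⁻²³ × 321.15 × 3.75×10⁶ × 5.15×10⁷ = 3.42×10⁻⁶ V²
V_n = √(3.42×10⁻⁶) = 1.85×10⁻³ V = 1.85 mV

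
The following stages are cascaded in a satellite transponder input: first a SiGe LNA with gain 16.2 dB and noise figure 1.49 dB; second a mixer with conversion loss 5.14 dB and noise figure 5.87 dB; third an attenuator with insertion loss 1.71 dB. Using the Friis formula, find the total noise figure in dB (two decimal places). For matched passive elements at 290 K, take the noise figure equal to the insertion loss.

1.81 dB

Convert to linear (a loss of L dB is a gain of −L dB): F_i = 10^(NF_i/10), G_i = 10^(G_i,dB/10)
  Stage 1: F_1 = 10^(1.49/10) = 1.409, G_1 = 10^(16.2/10) = 41.69
  Stage 2: F_2 = 10^(5.87/10) = 3.864, G_2 = 10^(−5.14/10) = 0.3062
  Stage 3: F_3 = 10^(1.71/10) = 1.483, G_3 = 10^(−1.71/10) = 0.6745
Friis cascade:
  F = 1.409 + (3.864 − 1)/41.69 + (1.483 − 1)/12.76 = 1.516
NF = 10 log₁₀(1.516) = 1.81 dB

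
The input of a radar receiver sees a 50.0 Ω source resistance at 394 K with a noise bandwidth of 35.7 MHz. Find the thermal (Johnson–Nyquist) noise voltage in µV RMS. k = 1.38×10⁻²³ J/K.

6.23 µV

V_n = √(4kTRB)
4kTRB = 4 × 1.38×10⁻²³ × 394 × 5.00×10¹ × 3.57×10⁷ = 3.88×10⁻¹¹ V²
V_n = √(3.88×10⁻¹¹) = 6.23×10⁻⁶ V = 6.23 µV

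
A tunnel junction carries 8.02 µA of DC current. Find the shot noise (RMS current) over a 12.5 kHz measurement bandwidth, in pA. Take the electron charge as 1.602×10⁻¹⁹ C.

179 pA

I_n = √(2qI·B)
2qI·B = 2 × 1.602×10⁻¹⁹ × 8.02×10⁻⁶ × 1.25×10⁴ = 3.21×10⁻²⁰ A²
I_n = √(3.21×10⁻²⁰) = 1.79×10⁻¹⁰ A = 179 pA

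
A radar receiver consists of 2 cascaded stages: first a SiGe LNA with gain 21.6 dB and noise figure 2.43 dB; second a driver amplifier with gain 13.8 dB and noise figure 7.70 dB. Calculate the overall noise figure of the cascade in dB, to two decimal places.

2.51 dB

Convert to linear (a loss of L dB is a gain of −L dB): F_i = 10^(NF_i/10), G_i = 10^(G_i,dB/10)
  Stage 1: F_1 = 10^(2.43/10) = 1.750, G_1 = 10^(21.6/10) = 144.5
  Stage 2: F_2 = 10^(7.70/10) = 5.888, G_2 = 10^(13.8/10) = 23.99
Friis cascade:
  F = 1.750 + (5.888 − 1)/144.5 = 1.784
NF = 10 log₁₀(1.784) = 2.51 dB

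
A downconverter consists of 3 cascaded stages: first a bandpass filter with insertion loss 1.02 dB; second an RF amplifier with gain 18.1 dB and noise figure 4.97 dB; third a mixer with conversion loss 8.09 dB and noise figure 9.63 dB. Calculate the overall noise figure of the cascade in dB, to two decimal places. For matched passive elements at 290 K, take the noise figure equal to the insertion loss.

Convert to linear (a loss of L dB is a gain of −L dB): F_i = 10^(NF_i/10), G_i = 10^(G_i,dB/10)
  Stage 1: F_1 = 10^(1.02/10) = 1.265, G_1 = 10^(−1.02/10) = 0.7907
  Stage 2: F_2 = 10^(4.97/10) = 3.141, G_2 = 10^(18.1/10) = 64.57
  Stage 3: F_3 = 10^(9.63/10) = 9.183, G_3 = 10^(−8.09/10) = 0.1552
Friis cascade:
  F = 1.265 + (3.141 − 1)/0.7907 + (9.183 − 1)/51.05 = 4.132
NF = 10 log₁₀(4.132) = 6.16 dB

6.16 dB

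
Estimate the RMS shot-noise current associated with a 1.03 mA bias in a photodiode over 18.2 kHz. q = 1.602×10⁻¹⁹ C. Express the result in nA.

I_n = √(2qI·B)
2qI·B = 2 × 1.602×10⁻¹⁹ × 1.03×10⁻³ × 1.82×10⁴ = 6.01×10⁻¹⁸ A²
I_n = √(6.01×10⁻¹⁸) = 2.45×10⁻⁹ A = 2.45 nA

2.45 nA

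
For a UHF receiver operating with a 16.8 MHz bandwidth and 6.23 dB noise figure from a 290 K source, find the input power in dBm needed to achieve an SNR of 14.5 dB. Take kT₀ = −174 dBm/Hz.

Sensitivity = −174 + 10 log₁₀(B) + NF + SNR_min
= −174 + 72.25 + 6.23 + 14.5
= −81.02 dBm → −81.0 dBm

−81.0 dBm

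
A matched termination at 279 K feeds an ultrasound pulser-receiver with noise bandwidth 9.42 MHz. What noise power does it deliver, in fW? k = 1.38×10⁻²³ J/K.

P_n = kTB = 1.38×10⁻²³ × 279 × 9.42×10⁶ = 3.63×10⁻¹⁴ W = 36.3 fW

36.3 fW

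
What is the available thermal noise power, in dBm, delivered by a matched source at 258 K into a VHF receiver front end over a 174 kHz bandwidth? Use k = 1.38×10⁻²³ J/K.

P_n = kTB = 1.38×10⁻²³ × 258 × 1.74×10⁵ = 6.20×10⁻¹⁶ W
In dBm: 10 log₁₀(6.20×10⁻¹⁶ / 10⁻³) = −122.1 dBm

−122.1 dBm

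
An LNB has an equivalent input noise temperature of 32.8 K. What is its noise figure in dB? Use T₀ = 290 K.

F = 1 + T_e/T₀ = 1 + 32.8/290 = 1.1131
NF = 10 log₁₀(1.1131) = 0.465 dB

0.465 dB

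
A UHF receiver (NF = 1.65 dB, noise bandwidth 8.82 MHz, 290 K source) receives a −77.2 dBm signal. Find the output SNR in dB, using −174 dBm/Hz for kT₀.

Noise floor: N = −174 + 10 log₁₀(B) + NF
10 log₁₀(8.82×10⁶) = 69.45 dB
N = −174 + 69.45 + 1.65 = −102.90 dBm
SNR = P_sig − N = −77.2 − (−102.90) = 25.70 dB → 25.7 dB

25.7 dB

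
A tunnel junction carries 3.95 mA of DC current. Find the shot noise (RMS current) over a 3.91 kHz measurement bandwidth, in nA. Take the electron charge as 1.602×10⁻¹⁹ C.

2.22 nA

I_n = √(2qI·B)
2qI·B = 2 × 1.602×10⁻¹⁹ × 3.95×10⁻³ × 3.91×10³ = 4.95×10⁻¹⁸ A²
I_n = √(4.95×10⁻¹⁸) = 2.22×10⁻⁹ A = 2.22 nA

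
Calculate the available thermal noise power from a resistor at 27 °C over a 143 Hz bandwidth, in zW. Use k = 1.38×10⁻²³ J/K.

T = 27 °C + 273.15 = 300.15 K
P_n = kTB = 1.38×10⁻²³ × 300.15 × 1.43×10² = 5.92×10⁻¹⁹ W = 592 zW

592 zW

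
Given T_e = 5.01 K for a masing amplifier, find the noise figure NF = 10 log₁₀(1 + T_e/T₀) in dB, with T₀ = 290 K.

F = 1 + T_e/T₀ = 1 + 5.01/290 = 1.01728
NF = 10 log₁₀(1.01728) = 0.074 dB

0.074 dB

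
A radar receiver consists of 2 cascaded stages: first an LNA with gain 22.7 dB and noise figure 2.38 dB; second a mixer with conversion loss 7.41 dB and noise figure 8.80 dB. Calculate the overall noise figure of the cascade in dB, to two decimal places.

2.47 dB

Convert to linear (a loss of L dB is a gain of −L dB): F_i = 10^(NF_i/10), G_i = 10^(G_i,dB/10)
  Stage 1: F_1 = 10^(2.38/10) = 1.730, G_1 = 10^(22.7/10) = 186.2
  Stage 2: F_2 = 10^(8.80/10) = 7.586, G_2 = 10^(−7.41/10) = 0.1816
Friis cascade:
  F = 1.730 + (7.586 − 1)/186.2 = 1.765
NF = 10 log₁₀(1.765) = 2.47 dB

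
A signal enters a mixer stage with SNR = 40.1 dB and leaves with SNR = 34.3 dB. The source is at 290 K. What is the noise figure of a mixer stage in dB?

5.8 dB

NF (dB) = SNR_in(dB) − SNR_out(dB) when the source is at T₀
NF = 40.1 − 34.3 = 5.8 dB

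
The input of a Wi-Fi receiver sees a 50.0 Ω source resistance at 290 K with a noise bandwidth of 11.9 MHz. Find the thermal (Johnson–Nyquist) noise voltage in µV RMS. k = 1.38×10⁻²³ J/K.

V_n = √(4kTRB)
4kTRB = 4 × 1.38×10⁻²³ × 290 × 5.00×10¹ × 1.19×10⁷ = 9.52×10⁻¹² V²
V_n = √(9.52×10⁻¹²) = 3.09×10⁻⁶ V = 3.09 µV

3.09 µV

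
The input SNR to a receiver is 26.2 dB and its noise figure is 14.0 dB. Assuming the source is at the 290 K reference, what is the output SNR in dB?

12.2 dB

By definition F = SNR_in/SNR_out, so in dB: SNR_out = SNR_in − NF
SNR_out = 26.2 − 14.0 = 12.2 dB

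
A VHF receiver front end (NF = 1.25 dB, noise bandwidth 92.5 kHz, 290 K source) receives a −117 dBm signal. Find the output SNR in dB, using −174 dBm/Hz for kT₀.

6.1 dB

Noise floor: N = −174 + 10 log₁₀(B) + NF
10 log₁₀(9.25×10⁴) = 49.66 dB
N = −174 + 49.66 + 1.25 = −123.09 dBm
SNR = P_sig − N = −117 − (−123.09) = 6.09 dB → 6.1 dB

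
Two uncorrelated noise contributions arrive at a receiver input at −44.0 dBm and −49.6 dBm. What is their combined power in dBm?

−42.9 dBm

Convert to linear, add, convert back:
P₁ = 3.98×10⁻⁸ W, P₂ = 1.10×10⁻⁸ W
P_tot = 5.08×10⁻⁸ W → 10 log₁₀(P_tot / 10⁻³) = −42.9 dBm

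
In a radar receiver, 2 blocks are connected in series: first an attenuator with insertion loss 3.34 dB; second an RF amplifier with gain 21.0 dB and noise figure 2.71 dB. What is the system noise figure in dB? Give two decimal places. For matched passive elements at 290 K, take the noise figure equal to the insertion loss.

Convert to linear (a loss of L dB is a gain of −L dB): F_i = 10^(NF_i/10), G_i = 10^(G_i,dB/10)
  Stage 1: F_1 = 10^(3.34/10) = 2.158, G_1 = 10^(−3.34/10) = 0.4634
  Stage 2: F_2 = 10^(2.71/10) = 1.866, G_2 = 10^(21.0/10) = 125.9
Friis cascade:
  F = 2.158 + (1.866 − 1)/0.4634 = 4.027
NF = 10 log₁₀(4.027) = 6.05 dB

6.05 dB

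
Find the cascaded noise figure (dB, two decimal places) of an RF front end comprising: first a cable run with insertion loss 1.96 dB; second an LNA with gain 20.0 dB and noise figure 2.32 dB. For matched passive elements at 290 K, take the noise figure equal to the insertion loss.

Convert to linear (a loss of L dB is a gain of −L dB): F_i = 10^(NF_i/10), G_i = 10^(G_i,dB/10)
  Stage 1: F_1 = 10^(1.96/10) = 1.570, G_1 = 10^(−1.96/10) = 0.6368
  Stage 2: F_2 = 10^(2.32/10) = 1.706, G_2 = 10^(20.0/10) = 100.0
Friis cascade:
  F = 1.570 + (1.706 − 1)/0.6368 = 2.679
NF = 10 log₁₀(2.679) = 4.28 dB

4.28 dB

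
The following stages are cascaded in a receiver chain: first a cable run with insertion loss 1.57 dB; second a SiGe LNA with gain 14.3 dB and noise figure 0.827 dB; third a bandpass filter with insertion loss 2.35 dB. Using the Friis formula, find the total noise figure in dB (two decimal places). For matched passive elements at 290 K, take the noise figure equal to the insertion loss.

2.49 dB

Convert to linear (a loss of L dB is a gain of −L dB): F_i = 10^(NF_i/10), G_i = 10^(G_i,dB/10)
  Stage 1: F_1 = 10^(1.57/10) = 1.435, G_1 = 10^(−1.57/10) = 0.6966
  Stage 2: F_2 = 10^(0.827/10) = 1.210, G_2 = 10^(14.3/10) = 26.92
  Stage 3: F_3 = 10^(2.35/10) = 1.718, G_3 = 10^(−2.35/10) = 0.5821
Friis cascade:
  F = 1.435 + (1.210 − 1)/0.6966 + (1.718 − 1)/18.75 = 1.775
NF = 10 log₁₀(1.775) = 2.49 dB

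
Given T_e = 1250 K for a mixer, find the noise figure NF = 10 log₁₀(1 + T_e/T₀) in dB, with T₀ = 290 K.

F = 1 + T_e/T₀ = 1 + 1250/290 = 5.31034
NF = 10 log₁₀(5.31034) = 7.25 dB

7.25 dB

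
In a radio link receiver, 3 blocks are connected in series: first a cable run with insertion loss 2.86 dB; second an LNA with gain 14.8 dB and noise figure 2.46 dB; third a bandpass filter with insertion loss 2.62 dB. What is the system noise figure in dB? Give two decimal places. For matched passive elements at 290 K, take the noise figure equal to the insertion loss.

5.39 dB

Convert to linear (a loss of L dB is a gain of −L dB): F_i = 10^(NF_i/10), G_i = 10^(G_i,dB/10)
  Stage 1: F_1 = 10^(2.86/10) = 1.932, G_1 = 10^(−2.86/10) = 0.5176
  Stage 2: F_2 = 10^(2.46/10) = 1.762, G_2 = 10^(14.8/10) = 30.20
  Stage 3: F_3 = 10^(2.62/10) = 1.828, G_3 = 10^(−2.62/10) = 0.5470
Friis cascade:
  F = 1.932 + (1.762 − 1)/0.5176 + (1.828 − 1)/15.63 = 3.457
NF = 10 log₁₀(3.457) = 5.39 dB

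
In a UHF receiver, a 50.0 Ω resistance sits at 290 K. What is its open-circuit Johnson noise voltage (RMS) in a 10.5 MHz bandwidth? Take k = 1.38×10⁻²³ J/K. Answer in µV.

2.90 µV

V_n = √(4kTRB)
4kTRB = 4 × 1.38×10⁻²³ × 290 × 5.00×10¹ × 1.05×10⁷ = 8.40×10⁻¹² V²
V_n = √(8.40×10⁻¹²) = 2.90×10⁻⁶ V = 2.90 µV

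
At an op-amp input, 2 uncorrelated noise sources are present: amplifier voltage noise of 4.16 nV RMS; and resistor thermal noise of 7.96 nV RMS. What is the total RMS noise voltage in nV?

Uncorrelated sources add in power (mean-square): V_tot = √(ΣV_i²)
V_tot = √[(4.16×10⁻⁹)² + (7.96×10⁻⁹)²] = 8.98×10⁻⁹ V = 8.98 nV

8.98 nV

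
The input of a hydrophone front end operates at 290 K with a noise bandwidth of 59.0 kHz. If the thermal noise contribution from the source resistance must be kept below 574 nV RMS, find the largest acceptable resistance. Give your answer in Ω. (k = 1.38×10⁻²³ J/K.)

Johnson–Nyquist: V_n = √(4kTRB) ⇒ R = V_n² / (4kTB)
4kTB = 4 × 1.38×10⁻²³ × 290 × 5.90×10⁴ = 9.44×10⁻¹⁶
R = (5.74×10⁻⁷)² / 9.44×10⁻¹⁶ = 3.49×10² Ω = 349 Ω

349 Ω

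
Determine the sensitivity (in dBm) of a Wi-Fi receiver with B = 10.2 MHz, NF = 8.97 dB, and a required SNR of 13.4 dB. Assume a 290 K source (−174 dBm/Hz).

−81.5 dBm

Sensitivity = −174 + 10 log₁₀(B) + NF + SNR_min
= −174 + 70.09 + 8.97 + 13.4
= −81.54 dBm → −81.5 dBm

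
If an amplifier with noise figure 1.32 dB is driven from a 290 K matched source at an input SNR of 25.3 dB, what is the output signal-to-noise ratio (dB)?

By definition F = SNR_in/SNR_out, so in dB: SNR_out = SNR_in − NF
SNR_out = 25.3 − 1.32 = 23.98 dB

23.98 dB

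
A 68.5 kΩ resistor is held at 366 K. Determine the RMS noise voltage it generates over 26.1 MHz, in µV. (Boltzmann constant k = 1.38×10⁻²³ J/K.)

190 µV

V_n = √(4kTRB)
4kTRB = 4 × 1.38×10⁻²³ × 366 × 6.85×10⁴ × 2.61×10⁷ = 3.61×10⁻⁸ V²
V_n = √(3.61×10⁻⁸) = 1.90×10⁻⁴ V = 190 µV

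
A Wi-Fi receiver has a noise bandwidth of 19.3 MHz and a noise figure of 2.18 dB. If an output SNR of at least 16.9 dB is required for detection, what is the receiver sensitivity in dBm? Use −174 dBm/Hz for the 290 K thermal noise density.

−82.1 dBm

Sensitivity = −174 + 10 log₁₀(B) + NF + SNR_min
= −174 + 72.86 + 2.18 + 16.9
= −82.06 dBm → −82.1 dBm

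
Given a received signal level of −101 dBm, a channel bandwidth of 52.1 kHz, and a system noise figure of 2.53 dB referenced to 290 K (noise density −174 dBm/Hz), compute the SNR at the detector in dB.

Noise floor: N = −174 + 10 log₁₀(B) + NF
10 log₁₀(5.21×10⁴) = 47.17 dB
N = −174 + 47.17 + 2.53 = −124.30 dBm
SNR = P_sig − N = −101 − (−124.30) = 23.30 dB → 23.3 dB

23.3 dB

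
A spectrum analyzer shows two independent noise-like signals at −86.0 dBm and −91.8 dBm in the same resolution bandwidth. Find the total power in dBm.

Convert to linear, add, convert back:
P₁ = 2.51×10⁻¹² W, P₂ = 6.61×10⁻¹³ W
P_tot = 3.17×10⁻¹² W → 10 log₁₀(P_tot / 10⁻³) = −85.0 dBm

−85.0 dBm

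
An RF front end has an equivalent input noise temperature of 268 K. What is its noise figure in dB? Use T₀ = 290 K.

F = 1 + T_e/T₀ = 1 + 268/290 = 1.92414
NF = 10 log₁₀(1.92414) = 2.84 dB

2.84 dB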